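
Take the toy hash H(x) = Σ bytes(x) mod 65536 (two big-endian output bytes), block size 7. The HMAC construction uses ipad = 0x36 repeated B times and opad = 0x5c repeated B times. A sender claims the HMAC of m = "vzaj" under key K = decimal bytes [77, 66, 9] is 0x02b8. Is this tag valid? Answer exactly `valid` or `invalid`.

valid

Key decimal bytes [77, 66, 9] = 4d 42 09 is 3 bytes ≤ B = 7; zero-pad to 7 bytes: K' = 4d 42 09 00 00 00 00.
K' ⊕ ipad = 7b 74 3f 36 36 36 36; K' ⊕ opad = 11 1e 55 5c 5c 5c 5c.
Inner hash: sum = 123+116+63+54+54+54+54+118+122+97+106 = 961 → 03 c1.
Outer hash (recomputed tag): sum = 17+30+85+92+92+92+92+3+193 = 696 → 02 b8.
Recomputed tag = 02b8; claimed = 02b8 → match.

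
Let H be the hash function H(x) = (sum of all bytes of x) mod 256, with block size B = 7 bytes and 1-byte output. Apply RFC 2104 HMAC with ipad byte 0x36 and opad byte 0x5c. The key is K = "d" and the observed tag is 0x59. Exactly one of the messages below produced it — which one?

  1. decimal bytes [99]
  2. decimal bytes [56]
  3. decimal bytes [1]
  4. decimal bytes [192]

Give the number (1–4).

Key "d" = 64 is 1 byte ≤ B = 7; zero-pad to 7 bytes: K' = 64 00 00 00 00 00 00.
K' ⊕ ipad = 52 36 36 36 36 36 36; K' ⊕ opad = 38 5c 5c 5c 5c 5c 5c.
m1: inner = H(52 36 36 36 36 36 36 63) = f9; tag = H(38 5c 5c 5c 5c 5c 5c f9) = 59 ← matches
m2: inner = H(52 36 36 36 36 36 36 38) = ce; tag = H(38 5c 5c 5c 5c 5c 5c ce) = 2e
m3: inner = H(52 36 36 36 36 36 36 01) = 97; tag = H(38 5c 5c 5c 5c 5c 5c 97) = f7
m4: inner = H(52 36 36 36 36 36 36 c0) = 56; tag = H(38 5c 5c 5c 5c 5c 5c 56) = b6

1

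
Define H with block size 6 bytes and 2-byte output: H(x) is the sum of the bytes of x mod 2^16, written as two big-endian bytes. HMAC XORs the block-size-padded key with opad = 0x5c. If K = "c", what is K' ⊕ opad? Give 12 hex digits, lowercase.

Key "c" = 63 is 1 byte ≤ B = 6; zero-pad to 6 bytes: K' = 63 00 00 00 00 00.
XOR each byte with 0x5c: 63⊕5c=3f, 00⊕5c=5c, 00⊕5c=5c, 00⊕5c=5c, 00⊕5c=5c, 00⊕5c=5c.

3f5c5c5c5c5c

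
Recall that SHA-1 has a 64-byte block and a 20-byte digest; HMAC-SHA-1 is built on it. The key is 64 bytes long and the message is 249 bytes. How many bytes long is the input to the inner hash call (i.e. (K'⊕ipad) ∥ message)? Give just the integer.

Key is 64 ≤ 64 bytes, zero-padded: |K'| = 64.
Inner input = (K'⊕ipad) ∥ m → 64 + 249 = 313 bytes.

313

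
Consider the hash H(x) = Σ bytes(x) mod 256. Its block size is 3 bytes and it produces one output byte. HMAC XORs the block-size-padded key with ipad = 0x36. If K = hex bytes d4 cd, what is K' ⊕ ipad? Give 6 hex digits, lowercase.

e2fb36

Key hex bytes d4 cd is 2 bytes ≤ B = 3; zero-pad to 3 bytes: K' = d4 cd 00.
XOR each byte with 0x36: d4⊕36=e2, cd⊕36=fb, 00⊕36=36.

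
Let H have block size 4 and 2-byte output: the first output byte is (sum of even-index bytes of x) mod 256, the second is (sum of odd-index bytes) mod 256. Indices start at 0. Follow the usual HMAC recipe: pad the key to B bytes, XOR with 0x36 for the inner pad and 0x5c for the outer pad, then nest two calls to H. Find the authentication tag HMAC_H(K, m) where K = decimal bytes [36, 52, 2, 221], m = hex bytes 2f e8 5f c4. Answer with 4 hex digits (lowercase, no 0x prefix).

Key decimal bytes [36, 52, 2, 221] = 24 34 02 dd is exactly B = 4 bytes: K' = 24 34 02 dd.
K' ⊕ ipad = 12 02 34 eb.  K' ⊕ opad = 78 68 5e 81.
Inner input = (K'⊕ipad) ∥ m = 12 02 34 eb ∥ 2f e8 5f c4.
Inner hash: even-index sum = 212 mod 256 = 212; odd-index sum = 665 mod 256 = 153 → d4 99.
Outer input = (K'⊕opad) ∥ inner = 78 68 5e 81 ∥ d4 99.
Outer hash (tag): even-index sum = 426 mod 256 = 170; odd-index sum = 386 mod 256 = 130 → aa 82.

aa82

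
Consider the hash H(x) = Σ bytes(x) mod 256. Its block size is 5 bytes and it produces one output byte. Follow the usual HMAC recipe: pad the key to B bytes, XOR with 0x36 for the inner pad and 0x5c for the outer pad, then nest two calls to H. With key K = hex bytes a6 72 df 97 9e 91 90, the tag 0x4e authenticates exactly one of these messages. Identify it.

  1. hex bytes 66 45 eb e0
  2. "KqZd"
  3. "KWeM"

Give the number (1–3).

Key hex bytes a6 72 df 97 9e 91 90 is 7 bytes > B = 5, so hash it first: H(key) = 4d, then zero-pad to 5 bytes: K' = 4d 00 00 00 00.
K' ⊕ ipad = 7b 36 36 36 36; K' ⊕ opad = 11 5c 5c 5c 5c.
m1: inner = H(7b 36 36 36 36 66 45 eb e0) = c9; tag = H(11 5c 5c 5c 5c c9) = 4a
m2: inner = H(7b 36 36 36 36 4b 71 5a 64) = cd; tag = H(11 5c 5c 5c 5c cd) = 4e ← matches
m3: inner = H(7b 36 36 36 36 4b 57 65 4d) = a7; tag = H(11 5c 5c 5c 5c a7) = 28

2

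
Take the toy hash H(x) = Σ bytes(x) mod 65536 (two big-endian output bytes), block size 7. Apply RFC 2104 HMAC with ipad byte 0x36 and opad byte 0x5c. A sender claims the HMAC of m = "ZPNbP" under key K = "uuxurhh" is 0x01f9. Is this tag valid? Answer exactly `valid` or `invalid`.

Key "uuxurhh" = 75 75 78 75 72 68 68 is exactly B = 7 bytes: K' = 75 75 78 75 72 68 68.
K' ⊕ ipad = 43 43 4e 43 44 5e 5e; K' ⊕ opad = 29 29 24 29 2e 34 34.
Inner hash: sum = 67+67+78+67+68+94+94+90+80+78+98+80 = 961 → 03 c1.
Outer hash (recomputed tag): sum = 41+41+36+41+46+52+52+3+193 = 505 → 01 f9.
Recomputed tag = 01f9; claimed = 01f9 → match.

valid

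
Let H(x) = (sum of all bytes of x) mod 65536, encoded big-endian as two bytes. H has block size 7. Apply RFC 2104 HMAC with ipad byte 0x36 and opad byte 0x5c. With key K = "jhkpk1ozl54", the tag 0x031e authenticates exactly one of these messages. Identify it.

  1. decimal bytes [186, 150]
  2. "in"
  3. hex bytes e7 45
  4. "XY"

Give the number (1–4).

Key "jhkpk1ozl54" = 6a 68 6b 70 6b 31 6f 7a 6c 35 34 is 11 bytes > B = 7, so hash it first: H(key) = 04 07, then zero-pad to 7 bytes: K' = 04 07 00 00 00 00 00.
K' ⊕ ipad = 32 31 36 36 36 36 36; K' ⊕ opad = 58 5b 5c 5c 5c 5c 5c.
m1: inner = H(32 31 36 36 36 36 36 ba 96) = 02 c1; tag = H(58 5b 5c 5c 5c 5c 5c 02 c1) = 0342
m2: inner = H(32 31 36 36 36 36 36 69 6e) = 02 48; tag = H(58 5b 5c 5c 5c 5c 5c 02 48) = 02c9
m3: inner = H(32 31 36 36 36 36 36 e7 45) = 02 9d; tag = H(58 5b 5c 5c 5c 5c 5c 02 9d) = 031e ← matches
m4: inner = H(32 31 36 36 36 36 36 58 59) = 02 22; tag = H(58 5b 5c 5c 5c 5c 5c 02 22) = 02a3

3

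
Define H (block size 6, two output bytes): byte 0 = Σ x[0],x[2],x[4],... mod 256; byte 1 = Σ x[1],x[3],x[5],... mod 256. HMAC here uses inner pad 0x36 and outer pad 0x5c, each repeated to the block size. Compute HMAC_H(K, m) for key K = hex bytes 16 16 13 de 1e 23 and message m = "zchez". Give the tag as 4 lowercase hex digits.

Key hex bytes 16 16 13 de 1e 23 is exactly B = 6 bytes: K' = 16 16 13 de 1e 23.
K' ⊕ ipad = 20 20 25 e8 28 15.  K' ⊕ opad = 4a 4a 4f 82 42 7f.
Inner input = (K'⊕ipad) ∥ m = 20 20 25 e8 28 15 ∥ 7a 63 68 65 7a.
Inner hash: even-index sum = 457 mod 256 = 201; odd-index sum = 485 mod 256 = 229 → c9 e5.
Outer input = (K'⊕opad) ∥ inner = 4a 4a 4f 82 42 7f ∥ c9 e5.
Outer hash (tag): even-index sum = 420 mod 256 = 164; odd-index sum = 560 mod 256 = 48 → a4 30.

a430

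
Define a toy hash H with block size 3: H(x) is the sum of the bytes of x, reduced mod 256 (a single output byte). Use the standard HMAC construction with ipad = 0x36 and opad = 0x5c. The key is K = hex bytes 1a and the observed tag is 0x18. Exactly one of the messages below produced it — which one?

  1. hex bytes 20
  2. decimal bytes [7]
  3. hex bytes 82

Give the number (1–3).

Key hex bytes 1a is 1 byte ≤ B = 3; zero-pad to 3 bytes: K' = 1a 00 00.
K' ⊕ ipad = 2c 36 36; K' ⊕ opad = 46 5c 5c.
m1: inner = H(2c 36 36 20) = b8; tag = H(46 5c 5c b8) = b6
m2: inner = H(2c 36 36 07) = 9f; tag = H(46 5c 5c 9f) = 9d
m3: inner = H(2c 36 36 82) = 1a; tag = H(46 5c 5c 1a) = 18 ← matches

3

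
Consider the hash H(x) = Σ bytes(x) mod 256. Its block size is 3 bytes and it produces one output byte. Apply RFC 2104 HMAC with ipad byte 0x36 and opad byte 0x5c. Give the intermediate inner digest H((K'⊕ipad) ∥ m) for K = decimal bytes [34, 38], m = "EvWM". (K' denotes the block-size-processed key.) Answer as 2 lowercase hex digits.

b9

Key decimal bytes [34, 38] = 22 26 is 2 bytes ≤ B = 3; zero-pad to 3 bytes: K' = 22 26 00.
K' ⊕ ipad = 14 10 36.
Inner input = 14 10 36 ∥ 45 76 57 4d.
Inner hash: sum = 20+16+54+69+118+87+77 = 441; mod 256 = 185 → b9.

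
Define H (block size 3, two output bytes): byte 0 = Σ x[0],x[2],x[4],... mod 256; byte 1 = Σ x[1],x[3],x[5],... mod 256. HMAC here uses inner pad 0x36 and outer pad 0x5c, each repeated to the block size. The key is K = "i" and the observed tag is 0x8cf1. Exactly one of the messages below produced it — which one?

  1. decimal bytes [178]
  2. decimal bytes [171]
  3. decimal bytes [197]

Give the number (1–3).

3

Key "i" = 69 is 1 byte ≤ B = 3; zero-pad to 3 bytes: K' = 69 00 00.
K' ⊕ ipad = 5f 36 36; K' ⊕ opad = 35 5c 5c.
m1: inner = H(5f 36 36 b2) = 95 e8; tag = H(35 5c 5c 95 e8) = 79f1
m2: inner = H(5f 36 36 ab) = 95 e1; tag = H(35 5c 5c 95 e1) = 72f1
m3: inner = H(5f 36 36 c5) = 95 fb; tag = H(35 5c 5c 95 fb) = 8cf1 ← matches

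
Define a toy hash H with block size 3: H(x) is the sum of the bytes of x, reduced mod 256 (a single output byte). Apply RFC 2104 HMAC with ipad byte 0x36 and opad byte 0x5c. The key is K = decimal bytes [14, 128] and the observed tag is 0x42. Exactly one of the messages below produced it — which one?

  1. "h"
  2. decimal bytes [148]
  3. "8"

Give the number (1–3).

2

Key decimal bytes [14, 128] = 0e 80 is 2 bytes ≤ B = 3; zero-pad to 3 bytes: K' = 0e 80 00.
K' ⊕ ipad = 38 b6 36; K' ⊕ opad = 52 dc 5c.
m1: inner = H(38 b6 36 68) = 8c; tag = H(52 dc 5c 8c) = 16
m2: inner = H(38 b6 36 94) = b8; tag = H(52 dc 5c b8) = 42 ← matches
m3: inner = H(38 b6 36 38) = 5c; tag = H(52 dc 5c 5c) = e6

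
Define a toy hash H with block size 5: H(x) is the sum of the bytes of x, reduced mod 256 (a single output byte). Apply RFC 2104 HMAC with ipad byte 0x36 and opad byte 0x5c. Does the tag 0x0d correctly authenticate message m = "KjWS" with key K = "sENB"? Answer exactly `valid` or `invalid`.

Key "sENB" = 73 45 4e 42 is 4 bytes ≤ B = 5; zero-pad to 5 bytes: K' = 73 45 4e 42 00.
K' ⊕ ipad = 45 73 78 74 36; K' ⊕ opad = 2f 19 12 1e 5c.
Inner hash: sum = 69+115+120+116+54+75+106+87+83 = 825; mod 256 = 57 → 39.
Outer hash (recomputed tag): sum = 47+25+18+30+92+57 = 269; mod 256 = 13 → 0d.
Recomputed tag = 0d; claimed = 0d → match.

valid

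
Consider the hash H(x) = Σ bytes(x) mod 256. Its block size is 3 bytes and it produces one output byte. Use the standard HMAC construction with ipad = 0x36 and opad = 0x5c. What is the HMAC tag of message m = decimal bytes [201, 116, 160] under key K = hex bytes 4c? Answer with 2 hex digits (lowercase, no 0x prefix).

8b

Key hex bytes 4c is 1 byte ≤ B = 3; zero-pad to 3 bytes: K' = 4c 00 00.
K' ⊕ ipad = 7a 36 36.  K' ⊕ opad = 10 5c 5c.
Inner input = (K'⊕ipad) ∥ m = 7a 36 36 ∥ c9 74 a0.
Inner hash: sum = 122+54+54+201+116+160 = 707; mod 256 = 195 → c3.
Outer input = (K'⊕opad) ∥ inner = 10 5c 5c ∥ c3.
Outer hash (tag): sum = 16+92+92+195 = 395; mod 256 = 139 → 8b.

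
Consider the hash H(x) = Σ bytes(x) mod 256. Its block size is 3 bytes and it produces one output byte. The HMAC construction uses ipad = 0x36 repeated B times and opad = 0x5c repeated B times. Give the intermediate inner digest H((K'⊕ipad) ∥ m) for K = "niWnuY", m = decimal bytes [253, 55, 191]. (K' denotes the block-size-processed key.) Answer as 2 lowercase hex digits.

bb

Key "niWnuY" = 6e 69 57 6e 75 59 is 6 bytes > B = 3, so hash it first: H(key) = 6a, then zero-pad to 3 bytes: K' = 6a 00 00.
K' ⊕ ipad = 5c 36 36.
Inner input = 5c 36 36 ∥ fd 37 bf.
Inner hash: sum = 92+54+54+253+55+191 = 699; mod 256 = 187 → bb.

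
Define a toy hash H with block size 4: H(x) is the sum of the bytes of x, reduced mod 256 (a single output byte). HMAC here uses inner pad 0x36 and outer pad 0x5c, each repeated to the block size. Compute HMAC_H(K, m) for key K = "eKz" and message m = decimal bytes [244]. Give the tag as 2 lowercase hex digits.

Key "eKz" = 65 4b 7a is 3 bytes ≤ B = 4; zero-pad to 4 bytes: K' = 65 4b 7a 00.
K' ⊕ ipad = 53 7d 4c 36.  K' ⊕ opad = 39 17 26 5c.
Inner input = (K'⊕ipad) ∥ m = 53 7d 4c 36 ∥ f4.
Inner hash: sum = 83+125+76+54+244 = 582; mod 256 = 70 → 46.
Outer input = (K'⊕opad) ∥ inner = 39 17 26 5c ∥ 46.
Outer hash (tag): sum = 57+23+38+92+70 = 280; mod 256 = 24 → 18.

18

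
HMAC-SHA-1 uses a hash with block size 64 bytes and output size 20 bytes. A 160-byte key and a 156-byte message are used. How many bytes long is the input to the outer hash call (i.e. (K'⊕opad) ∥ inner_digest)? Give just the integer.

Key is 160 > 64 bytes, so it is hashed to 20 bytes then zero-padded to 64: |K'| = 64.
Outer input = (K'⊕opad) ∥ H(inner) → 64 + 20 = 84 bytes.

84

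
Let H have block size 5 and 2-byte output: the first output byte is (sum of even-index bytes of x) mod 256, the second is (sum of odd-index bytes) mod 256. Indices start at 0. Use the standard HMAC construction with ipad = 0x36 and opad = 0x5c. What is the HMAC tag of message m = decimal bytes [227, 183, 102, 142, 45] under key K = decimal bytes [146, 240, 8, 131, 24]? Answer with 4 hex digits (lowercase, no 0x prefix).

57e0

Key decimal bytes [146, 240, 8, 131, 24] = 92 f0 08 83 18 is exactly B = 5 bytes: K' = 92 f0 08 83 18.
K' ⊕ ipad = a4 c6 3e b5 2e.  K' ⊕ opad = ce ac 54 df 44.
Inner input = (K'⊕ipad) ∥ m = a4 c6 3e b5 2e ∥ e3 b7 66 8e 2d.
Inner hash: even-index sum = 597 mod 256 = 85; odd-index sum = 753 mod 256 = 241 → 55 f1.
Outer input = (K'⊕opad) ∥ inner = ce ac 54 df 44 ∥ 55 f1.
Outer hash (tag): even-index sum = 599 mod 256 = 87; odd-index sum = 480 mod 256 = 224 → 57 e0.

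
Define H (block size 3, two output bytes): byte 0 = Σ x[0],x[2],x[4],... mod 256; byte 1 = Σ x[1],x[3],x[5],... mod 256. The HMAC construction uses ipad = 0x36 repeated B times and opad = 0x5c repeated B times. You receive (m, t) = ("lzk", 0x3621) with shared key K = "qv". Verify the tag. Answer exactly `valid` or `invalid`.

Key "qv" = 71 76 is 2 bytes ≤ B = 3; zero-pad to 3 bytes: K' = 71 76 00.
K' ⊕ ipad = 47 40 36; K' ⊕ opad = 2d 2a 5c.
Inner hash: even-index sum = 247 mod 256 = 247; odd-index sum = 279 mod 256 = 23 → f7 17.
Outer hash (recomputed tag): even-index sum = 160 mod 256 = 160; odd-index sum = 289 mod 256 = 33 → a0 21.
Recomputed tag = a021; claimed = 3621 → mismatch.

invalid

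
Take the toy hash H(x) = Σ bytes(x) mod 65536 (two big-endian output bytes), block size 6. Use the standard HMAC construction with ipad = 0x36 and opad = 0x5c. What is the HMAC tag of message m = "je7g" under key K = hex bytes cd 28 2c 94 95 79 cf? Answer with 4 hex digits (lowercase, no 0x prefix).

02be

Key hex bytes cd 28 2c 94 95 79 cf is 7 bytes > B = 6, so hash it first: H(key) = 03 92, then zero-pad to 6 bytes: K' = 03 92 00 00 00 00.
K' ⊕ ipad = 35 a4 36 36 36 36.  K' ⊕ opad = 5f ce 5c 5c 5c 5c.
Inner input = (K'⊕ipad) ∥ m = 35 a4 36 36 36 36 ∥ 6a 65 37 67.
Inner hash: sum = 53+164+54+54+54+54+106+101+55+103 = 798 → 03 1e.
Outer input = (K'⊕opad) ∥ inner = 5f ce 5c 5c 5c 5c ∥ 03 1e.
Outer hash (tag): sum = 95+206+92+92+92+92+3+30 = 702 → 02 be.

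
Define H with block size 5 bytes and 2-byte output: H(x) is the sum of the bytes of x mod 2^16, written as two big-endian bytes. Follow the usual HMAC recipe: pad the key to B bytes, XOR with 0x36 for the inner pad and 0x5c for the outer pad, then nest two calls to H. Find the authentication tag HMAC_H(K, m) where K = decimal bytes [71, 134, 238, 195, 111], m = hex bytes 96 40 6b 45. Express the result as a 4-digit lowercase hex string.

Key decimal bytes [71, 134, 238, 195, 111] = 47 86 ee c3 6f is exactly B = 5 bytes: K' = 47 86 ee c3 6f.
K' ⊕ ipad = 71 b0 d8 f5 59.  K' ⊕ opad = 1b da b2 9f 33.
Inner input = (K'⊕ipad) ∥ m = 71 b0 d8 f5 59 ∥ 96 40 6b 45.
Inner hash: sum = 113+176+216+245+89+150+64+107+69 = 1229 → 04 cd.
Outer input = (K'⊕opad) ∥ inner = 1b da b2 9f 33 ∥ 04 cd.
Outer hash (tag): sum = 27+218+178+159+51+4+205 = 842 → 03 4a.

034a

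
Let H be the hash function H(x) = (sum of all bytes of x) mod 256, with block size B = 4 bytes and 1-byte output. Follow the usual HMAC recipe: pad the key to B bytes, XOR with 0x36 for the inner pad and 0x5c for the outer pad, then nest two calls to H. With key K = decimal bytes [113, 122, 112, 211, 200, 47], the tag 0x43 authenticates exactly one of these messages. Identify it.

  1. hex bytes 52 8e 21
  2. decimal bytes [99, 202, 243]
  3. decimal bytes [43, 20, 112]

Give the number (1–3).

Key decimal bytes [113, 122, 112, 211, 200, 47] = 71 7a 70 d3 c8 2f is 6 bytes > B = 4, so hash it first: H(key) = 25, then zero-pad to 4 bytes: K' = 25 00 00 00.
K' ⊕ ipad = 13 36 36 36; K' ⊕ opad = 79 5c 5c 5c.
m1: inner = H(13 36 36 36 52 8e 21) = b6; tag = H(79 5c 5c 5c b6) = 43 ← matches
m2: inner = H(13 36 36 36 63 ca f3) = d5; tag = H(79 5c 5c 5c d5) = 62
m3: inner = H(13 36 36 36 2b 14 70) = 64; tag = H(79 5c 5c 5c 64) = f1

1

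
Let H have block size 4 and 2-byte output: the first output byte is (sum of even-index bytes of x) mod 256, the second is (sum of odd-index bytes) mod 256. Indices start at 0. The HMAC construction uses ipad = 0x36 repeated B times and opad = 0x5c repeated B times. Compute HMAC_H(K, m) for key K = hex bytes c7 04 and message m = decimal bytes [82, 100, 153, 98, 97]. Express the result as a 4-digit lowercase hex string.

6ae2

Key hex bytes c7 04 is 2 bytes ≤ B = 4; zero-pad to 4 bytes: K' = c7 04 00 00.
K' ⊕ ipad = f1 32 36 36.  K' ⊕ opad = 9b 58 5c 5c.
Inner input = (K'⊕ipad) ∥ m = f1 32 36 36 ∥ 52 64 99 62 61.
Inner hash: even-index sum = 627 mod 256 = 115; odd-index sum = 302 mod 256 = 46 → 73 2e.
Outer input = (K'⊕opad) ∥ inner = 9b 58 5c 5c ∥ 73 2e.
Outer hash (tag): even-index sum = 362 mod 256 = 106; odd-index sum = 226 mod 256 = 226 → 6a e2.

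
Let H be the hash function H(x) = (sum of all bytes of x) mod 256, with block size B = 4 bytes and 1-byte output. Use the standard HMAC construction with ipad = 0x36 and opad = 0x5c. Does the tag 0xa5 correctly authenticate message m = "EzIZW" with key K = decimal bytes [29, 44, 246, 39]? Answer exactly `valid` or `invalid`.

Key decimal bytes [29, 44, 246, 39] = 1d 2c f6 27 is exactly B = 4 bytes: K' = 1d 2c f6 27.
K' ⊕ ipad = 2b 1a c0 11; K' ⊕ opad = 41 70 aa 7b.
Inner hash: sum = 43+26+192+17+69+122+73+90+87 = 719; mod 256 = 207 → cf.
Outer hash (recomputed tag): sum = 65+112+170+123+207 = 677; mod 256 = 165 → a5.
Recomputed tag = a5; claimed = a5 → match.

valid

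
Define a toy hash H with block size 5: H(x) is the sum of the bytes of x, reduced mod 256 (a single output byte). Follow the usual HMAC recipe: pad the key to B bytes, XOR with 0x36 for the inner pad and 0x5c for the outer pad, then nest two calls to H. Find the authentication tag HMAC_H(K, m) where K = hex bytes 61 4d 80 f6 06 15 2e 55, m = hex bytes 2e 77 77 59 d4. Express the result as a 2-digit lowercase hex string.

23

Key hex bytes 61 4d 80 f6 06 15 2e 55 is 8 bytes > B = 5, so hash it first: H(key) = c2, then zero-pad to 5 bytes: K' = c2 00 00 00 00.
K' ⊕ ipad = f4 36 36 36 36.  K' ⊕ opad = 9e 5c 5c 5c 5c.
Inner input = (K'⊕ipad) ∥ m = f4 36 36 36 36 ∥ 2e 77 77 59 d4.
Inner hash: sum = 244+54+54+54+54+46+119+119+89+212 = 1045; mod 256 = 21 → 15.
Outer input = (K'⊕opad) ∥ inner = 9e 5c 5c 5c 5c ∥ 15.
Outer hash (tag): sum = 158+92+92+92+92+21 = 547; mod 256 = 35 → 23.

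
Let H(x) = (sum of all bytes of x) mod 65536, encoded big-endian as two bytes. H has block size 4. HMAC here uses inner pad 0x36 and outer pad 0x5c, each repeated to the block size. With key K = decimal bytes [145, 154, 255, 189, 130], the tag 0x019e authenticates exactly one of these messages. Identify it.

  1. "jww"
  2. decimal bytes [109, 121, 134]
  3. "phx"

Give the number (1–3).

3

Key decimal bytes [145, 154, 255, 189, 130] = 91 9a ff bd 82 is 5 bytes > B = 4, so hash it first: H(key) = 03 69, then zero-pad to 4 bytes: K' = 03 69 00 00.
K' ⊕ ipad = 35 5f 36 36; K' ⊕ opad = 5f 35 5c 5c.
m1: inner = H(35 5f 36 36 6a 77 77) = 02 58; tag = H(5f 35 5c 5c 02 58) = 01a6
m2: inner = H(35 5f 36 36 6d 79 86) = 02 6c; tag = H(5f 35 5c 5c 02 6c) = 01ba
m3: inner = H(35 5f 36 36 70 68 78) = 02 50; tag = H(5f 35 5c 5c 02 50) = 019e ← matches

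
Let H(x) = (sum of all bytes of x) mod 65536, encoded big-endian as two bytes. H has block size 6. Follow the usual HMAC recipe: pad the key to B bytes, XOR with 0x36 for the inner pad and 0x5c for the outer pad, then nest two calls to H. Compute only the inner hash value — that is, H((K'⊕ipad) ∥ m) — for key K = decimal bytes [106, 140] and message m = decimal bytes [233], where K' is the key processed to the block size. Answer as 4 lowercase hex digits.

Key decimal bytes [106, 140] = 6a 8c is 2 bytes ≤ B = 6; zero-pad to 6 bytes: K' = 6a 8c 00 00 00 00.
K' ⊕ ipad = 5c ba 36 36 36 36.
Inner input = 5c ba 36 36 36 36 ∥ e9.
Inner hash: sum = 92+186+54+54+54+54+233 = 727 → 02 d7.

02d7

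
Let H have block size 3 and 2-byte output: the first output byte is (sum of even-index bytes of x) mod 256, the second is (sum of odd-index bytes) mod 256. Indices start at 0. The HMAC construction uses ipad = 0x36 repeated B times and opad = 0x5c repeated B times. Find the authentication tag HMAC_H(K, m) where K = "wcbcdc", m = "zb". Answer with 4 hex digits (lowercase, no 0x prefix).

5618

Key "wcbcdc" = 77 63 62 63 64 63 is 6 bytes > B = 3, so hash it first: H(key) = 3d 29, then zero-pad to 3 bytes: K' = 3d 29 00.
K' ⊕ ipad = 0b 1f 36.  K' ⊕ opad = 61 75 5c.
Inner input = (K'⊕ipad) ∥ m = 0b 1f 36 ∥ 7a 62.
Inner hash: even-index sum = 163 mod 256 = 163; odd-index sum = 153 mod 256 = 153 → a3 99.
Outer input = (K'⊕opad) ∥ inner = 61 75 5c ∥ a3 99.
Outer hash (tag): even-index sum = 342 mod 256 = 86; odd-index sum = 280 mod 256 = 24 → 56 18.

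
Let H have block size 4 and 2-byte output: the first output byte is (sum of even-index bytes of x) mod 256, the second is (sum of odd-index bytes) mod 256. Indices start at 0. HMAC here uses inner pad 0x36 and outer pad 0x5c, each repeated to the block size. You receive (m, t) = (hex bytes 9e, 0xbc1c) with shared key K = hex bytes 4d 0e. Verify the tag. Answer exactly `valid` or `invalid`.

valid

Key hex bytes 4d 0e is 2 bytes ≤ B = 4; zero-pad to 4 bytes: K' = 4d 0e 00 00.
K' ⊕ ipad = 7b 38 36 36; K' ⊕ opad = 11 52 5c 5c.
Inner hash: even-index sum = 335 mod 256 = 79; odd-index sum = 110 mod 256 = 110 → 4f 6e.
Outer hash (recomputed tag): even-index sum = 188 mod 256 = 188; odd-index sum = 284 mod 256 = 28 → bc 1c.
Recomputed tag = bc1c; claimed = bc1c → match.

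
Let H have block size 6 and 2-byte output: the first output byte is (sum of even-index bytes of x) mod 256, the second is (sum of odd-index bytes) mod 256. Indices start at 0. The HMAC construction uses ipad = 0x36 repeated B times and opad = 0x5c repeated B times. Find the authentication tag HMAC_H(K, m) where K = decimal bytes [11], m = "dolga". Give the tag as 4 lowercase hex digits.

Key decimal bytes [11] = 0b is 1 byte ≤ B = 6; zero-pad to 6 bytes: K' = 0b 00 00 00 00 00.
K' ⊕ ipad = 3d 36 36 36 36 36.  K' ⊕ opad = 57 5c 5c 5c 5c 5c.
Inner input = (K'⊕ipad) ∥ m = 3d 36 36 36 36 36 ∥ 64 6f 6c 67 61.
Inner hash: even-index sum = 474 mod 256 = 218; odd-index sum = 376 mod 256 = 120 → da 78.
Outer input = (K'⊕opad) ∥ inner = 57 5c 5c 5c 5c 5c ∥ da 78.
Outer hash (tag): even-index sum = 489 mod 256 = 233; odd-index sum = 396 mod 256 = 140 → e9 8c.

e98c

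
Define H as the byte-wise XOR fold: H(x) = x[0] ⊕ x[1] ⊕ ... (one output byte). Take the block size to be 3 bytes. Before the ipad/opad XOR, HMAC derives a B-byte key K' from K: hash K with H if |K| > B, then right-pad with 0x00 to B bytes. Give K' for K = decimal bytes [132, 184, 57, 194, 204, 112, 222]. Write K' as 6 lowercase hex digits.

|K| = 7 > B = 3, so first hash the key.
H(K): XOR 84⊕b8⊕39⊕c2⊕cc⊕70⊕de = a5.
Zero-pad H(K) = a5 to 3 bytes: K' = a5 00 00.

a50000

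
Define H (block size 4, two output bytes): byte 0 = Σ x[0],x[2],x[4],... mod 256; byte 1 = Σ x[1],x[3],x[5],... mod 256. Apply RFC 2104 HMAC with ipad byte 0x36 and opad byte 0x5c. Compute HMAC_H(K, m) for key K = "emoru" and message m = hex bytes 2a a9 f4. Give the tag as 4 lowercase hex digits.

Key "emoru" = 65 6d 6f 72 75 is 5 bytes > B = 4, so hash it first: H(key) = 49 df, then zero-pad to 4 bytes: K' = 49 df 00 00.
K' ⊕ ipad = 7f e9 36 36.  K' ⊕ opad = 15 83 5c 5c.
Inner input = (K'⊕ipad) ∥ m = 7f e9 36 36 ∥ 2a a9 f4.
Inner hash: even-index sum = 467 mod 256 = 211; odd-index sum = 456 mod 256 = 200 → d3 c8.
Outer input = (K'⊕opad) ∥ inner = 15 83 5c 5c ∥ d3 c8.
Outer hash (tag): even-index sum = 324 mod 256 = 68; odd-index sum = 423 mod 256 = 167 → 44 a7.

44a7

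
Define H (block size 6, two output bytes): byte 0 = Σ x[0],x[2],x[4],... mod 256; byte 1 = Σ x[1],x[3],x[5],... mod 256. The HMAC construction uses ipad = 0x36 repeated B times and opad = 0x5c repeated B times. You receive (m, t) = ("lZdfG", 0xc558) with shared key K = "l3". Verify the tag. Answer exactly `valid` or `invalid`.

valid

Key "l3" = 6c 33 is 2 bytes ≤ B = 6; zero-pad to 6 bytes: K' = 6c 33 00 00 00 00.
K' ⊕ ipad = 5a 05 36 36 36 36; K' ⊕ opad = 30 6f 5c 5c 5c 5c.
Inner hash: even-index sum = 477 mod 256 = 221; odd-index sum = 305 mod 256 = 49 → dd 31.
Outer hash (recomputed tag): even-index sum = 453 mod 256 = 197; odd-index sum = 344 mod 256 = 88 → c5 58.
Recomputed tag = c558; claimed = c558 → match.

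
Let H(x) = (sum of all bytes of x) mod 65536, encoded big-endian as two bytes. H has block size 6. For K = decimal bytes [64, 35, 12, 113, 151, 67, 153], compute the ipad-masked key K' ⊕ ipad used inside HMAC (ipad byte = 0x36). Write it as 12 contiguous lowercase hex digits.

346536363636

Key decimal bytes [64, 35, 12, 113, 151, 67, 153] = 40 23 0c 71 97 43 99 is 7 bytes > B = 6, so hash it first: H(key) = 02 53, then zero-pad to 6 bytes: K' = 02 53 00 00 00 00.
XOR each byte with 0x36: 02⊕36=34, 53⊕36=65, 00⊕36=36, 00⊕36=36, 00⊕36=36, 00⊕36=36.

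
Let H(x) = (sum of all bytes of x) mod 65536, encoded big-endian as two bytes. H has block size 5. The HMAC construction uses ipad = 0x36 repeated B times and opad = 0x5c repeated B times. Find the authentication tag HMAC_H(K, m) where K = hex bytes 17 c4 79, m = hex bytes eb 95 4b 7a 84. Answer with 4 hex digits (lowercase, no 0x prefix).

Key hex bytes 17 c4 79 is 3 bytes ≤ B = 5; zero-pad to 5 bytes: K' = 17 c4 79 00 00.
K' ⊕ ipad = 21 f2 4f 36 36.  K' ⊕ opad = 4b 98 25 5c 5c.
Inner input = (K'⊕ipad) ∥ m = 21 f2 4f 36 36 ∥ eb 95 4b 7a 84.
Inner hash: sum = 33+242+79+54+54+235+149+75+122+132 = 1175 → 04 97.
Outer input = (K'⊕opad) ∥ inner = 4b 98 25 5c 5c ∥ 04 97.
Outer hash (tag): sum = 75+152+37+92+92+4+151 = 603 → 02 5b.

025b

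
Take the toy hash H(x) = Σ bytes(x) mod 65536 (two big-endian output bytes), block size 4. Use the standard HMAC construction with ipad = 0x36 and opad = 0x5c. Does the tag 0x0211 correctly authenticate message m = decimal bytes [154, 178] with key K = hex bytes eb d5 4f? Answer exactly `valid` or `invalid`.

invalid

Key hex bytes eb d5 4f is 3 bytes ≤ B = 4; zero-pad to 4 bytes: K' = eb d5 4f 00.
K' ⊕ ipad = dd e3 79 36; K' ⊕ opad = b7 89 13 5c.
Inner hash: sum = 221+227+121+54+154+178 = 955 → 03 bb.
Outer hash (recomputed tag): sum = 183+137+19+92+3+187 = 621 → 02 6d.
Recomputed tag = 026d; claimed = 0211 → mismatch.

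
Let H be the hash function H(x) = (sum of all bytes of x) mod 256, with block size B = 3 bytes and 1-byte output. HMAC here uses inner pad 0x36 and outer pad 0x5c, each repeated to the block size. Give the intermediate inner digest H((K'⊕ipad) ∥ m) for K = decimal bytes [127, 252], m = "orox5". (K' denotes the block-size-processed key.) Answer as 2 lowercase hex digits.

Key decimal bytes [127, 252] = 7f fc is 2 bytes ≤ B = 3; zero-pad to 3 bytes: K' = 7f fc 00.
K' ⊕ ipad = 49 ca 36.
Inner input = 49 ca 36 ∥ 6f 72 6f 78 35.
Inner hash: sum = 73+202+54+111+114+111+120+53 = 838; mod 256 = 70 → 46.

46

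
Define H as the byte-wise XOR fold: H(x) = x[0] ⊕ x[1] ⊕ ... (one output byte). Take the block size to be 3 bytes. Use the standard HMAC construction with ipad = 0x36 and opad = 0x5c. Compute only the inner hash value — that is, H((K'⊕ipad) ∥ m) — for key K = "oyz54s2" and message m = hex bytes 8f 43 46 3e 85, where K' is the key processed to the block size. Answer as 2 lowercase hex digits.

2b

Key "oyz54s2" = 6f 79 7a 35 34 73 32 is 7 bytes > B = 3, so hash it first: H(key) = 2c, then zero-pad to 3 bytes: K' = 2c 00 00.
K' ⊕ ipad = 1a 36 36.
Inner input = 1a 36 36 ∥ 8f 43 46 3e 85.
Inner hash: XOR 1a⊕36⊕36⊕8f⊕43⊕46⊕3e⊕85 = 2b.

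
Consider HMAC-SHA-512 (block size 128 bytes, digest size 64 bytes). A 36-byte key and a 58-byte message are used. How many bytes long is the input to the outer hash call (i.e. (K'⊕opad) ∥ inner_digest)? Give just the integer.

Key is 36 ≤ 128 bytes, zero-padded: |K'| = 128.
Outer input = (K'⊕opad) ∥ H(inner) → 128 + 64 = 192 bytes.

192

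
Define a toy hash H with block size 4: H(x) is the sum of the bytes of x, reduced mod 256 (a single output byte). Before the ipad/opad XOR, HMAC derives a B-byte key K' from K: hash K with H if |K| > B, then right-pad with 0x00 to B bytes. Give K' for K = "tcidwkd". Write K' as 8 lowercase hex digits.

|K| = 7 > B = 4, so first hash the key.
H(K): sum = 116+99+105+100+119+107+100 = 746; mod 256 = 234 → ea.
Zero-pad H(K) = ea to 4 bytes: K' = ea 00 00 00.

ea000000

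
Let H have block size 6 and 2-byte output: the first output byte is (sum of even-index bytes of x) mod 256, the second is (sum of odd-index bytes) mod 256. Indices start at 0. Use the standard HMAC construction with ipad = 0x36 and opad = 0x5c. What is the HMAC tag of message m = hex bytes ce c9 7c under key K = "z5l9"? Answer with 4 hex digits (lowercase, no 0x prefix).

d83b

Key "z5l9" = 7a 35 6c 39 is 4 bytes ≤ B = 6; zero-pad to 6 bytes: K' = 7a 35 6c 39 00 00.
K' ⊕ ipad = 4c 03 5a 0f 36 36.  K' ⊕ opad = 26 69 30 65 5c 5c.
Inner input = (K'⊕ipad) ∥ m = 4c 03 5a 0f 36 36 ∥ ce c9 7c.
Inner hash: even-index sum = 550 mod 256 = 38; odd-index sum = 273 mod 256 = 17 → 26 11.
Outer input = (K'⊕opad) ∥ inner = 26 69 30 65 5c 5c ∥ 26 11.
Outer hash (tag): even-index sum = 216 mod 256 = 216; odd-index sum = 315 mod 256 = 59 → d8 3b.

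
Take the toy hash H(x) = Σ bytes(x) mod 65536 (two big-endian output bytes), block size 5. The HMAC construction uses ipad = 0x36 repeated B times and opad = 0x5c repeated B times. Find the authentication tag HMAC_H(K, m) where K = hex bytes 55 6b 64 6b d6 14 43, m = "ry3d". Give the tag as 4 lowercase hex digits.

0336

Key hex bytes 55 6b 64 6b d6 14 43 is 7 bytes > B = 5, so hash it first: H(key) = 02 bc, then zero-pad to 5 bytes: K' = 02 bc 00 00 00.
K' ⊕ ipad = 34 8a 36 36 36.  K' ⊕ opad = 5e e0 5c 5c 5c.
Inner input = (K'⊕ipad) ∥ m = 34 8a 36 36 36 ∥ 72 79 33 64.
Inner hash: sum = 52+138+54+54+54+114+121+51+100 = 738 → 02 e2.
Outer input = (K'⊕opad) ∥ inner = 5e e0 5c 5c 5c ∥ 02 e2.
Outer hash (tag): sum = 94+224+92+92+92+2+226 = 822 → 03 36.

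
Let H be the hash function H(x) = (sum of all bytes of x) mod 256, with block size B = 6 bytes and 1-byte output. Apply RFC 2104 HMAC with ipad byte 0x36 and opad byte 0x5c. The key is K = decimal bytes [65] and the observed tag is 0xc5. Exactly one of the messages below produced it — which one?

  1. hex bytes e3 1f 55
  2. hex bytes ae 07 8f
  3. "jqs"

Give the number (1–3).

1

Key decimal bytes [65] = 41 is 1 byte ≤ B = 6; zero-pad to 6 bytes: K' = 41 00 00 00 00 00.
K' ⊕ ipad = 77 36 36 36 36 36; K' ⊕ opad = 1d 5c 5c 5c 5c 5c.
m1: inner = H(77 36 36 36 36 36 e3 1f 55) = dc; tag = H(1d 5c 5c 5c 5c 5c dc) = c5 ← matches
m2: inner = H(77 36 36 36 36 36 ae 07 8f) = c9; tag = H(1d 5c 5c 5c 5c 5c c9) = b2
m3: inner = H(77 36 36 36 36 36 6a 71 73) = d3; tag = H(1d 5c 5c 5c 5c 5c d3) = bc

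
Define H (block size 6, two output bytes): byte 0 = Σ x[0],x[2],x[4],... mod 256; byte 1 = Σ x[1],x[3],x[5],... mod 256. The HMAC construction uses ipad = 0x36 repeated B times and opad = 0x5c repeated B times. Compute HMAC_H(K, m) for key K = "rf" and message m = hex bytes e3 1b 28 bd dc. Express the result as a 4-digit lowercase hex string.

7d86

Key "rf" = 72 66 is 2 bytes ≤ B = 6; zero-pad to 6 bytes: K' = 72 66 00 00 00 00.
K' ⊕ ipad = 44 50 36 36 36 36.  K' ⊕ opad = 2e 3a 5c 5c 5c 5c.
Inner input = (K'⊕ipad) ∥ m = 44 50 36 36 36 36 ∥ e3 1b 28 bd dc.
Inner hash: even-index sum = 663 mod 256 = 151; odd-index sum = 404 mod 256 = 148 → 97 94.
Outer input = (K'⊕opad) ∥ inner = 2e 3a 5c 5c 5c 5c ∥ 97 94.
Outer hash (tag): even-index sum = 381 mod 256 = 125; odd-index sum = 390 mod 256 = 134 → 7d 86.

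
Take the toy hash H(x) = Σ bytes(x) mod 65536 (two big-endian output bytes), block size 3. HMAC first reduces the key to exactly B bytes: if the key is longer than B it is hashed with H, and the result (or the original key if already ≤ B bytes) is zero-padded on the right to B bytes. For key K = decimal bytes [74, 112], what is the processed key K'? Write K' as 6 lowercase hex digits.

4a7000

Key decimal bytes [74, 112] = 4a 70 is 2 bytes ≤ B = 3; zero-pad to 3 bytes: K' = 4a 70 00.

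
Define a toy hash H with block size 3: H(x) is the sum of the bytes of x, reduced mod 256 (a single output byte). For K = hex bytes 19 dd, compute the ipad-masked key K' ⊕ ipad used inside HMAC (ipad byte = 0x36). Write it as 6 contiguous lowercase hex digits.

2feb36

Key hex bytes 19 dd is 2 bytes ≤ B = 3; zero-pad to 3 bytes: K' = 19 dd 00.
XOR each byte with 0x36: 19⊕36=2f, dd⊕36=eb, 00⊕36=36.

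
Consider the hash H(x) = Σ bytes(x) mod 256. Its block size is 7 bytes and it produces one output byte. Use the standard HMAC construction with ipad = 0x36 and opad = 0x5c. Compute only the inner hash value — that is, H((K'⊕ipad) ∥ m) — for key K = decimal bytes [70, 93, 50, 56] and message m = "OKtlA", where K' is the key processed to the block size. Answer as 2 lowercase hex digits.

4a

Key decimal bytes [70, 93, 50, 56] = 46 5d 32 38 is 4 bytes ≤ B = 7; zero-pad to 7 bytes: K' = 46 5d 32 38 00 00 00.
K' ⊕ ipad = 70 6b 04 0e 36 36 36.
Inner input = 70 6b 04 0e 36 36 36 ∥ 4f 4b 74 6c 41.
Inner hash: sum = 112+107+4+14+54+54+54+79+75+116+108+65 = 842; mod 256 = 74 → 4a.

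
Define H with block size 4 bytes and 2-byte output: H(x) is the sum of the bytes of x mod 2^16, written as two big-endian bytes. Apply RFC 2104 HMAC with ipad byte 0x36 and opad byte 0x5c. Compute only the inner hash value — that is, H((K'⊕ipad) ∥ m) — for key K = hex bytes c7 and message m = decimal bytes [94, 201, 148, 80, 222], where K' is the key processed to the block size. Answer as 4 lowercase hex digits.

047c

Key hex bytes c7 is 1 byte ≤ B = 4; zero-pad to 4 bytes: K' = c7 00 00 00.
K' ⊕ ipad = f1 36 36 36.
Inner input = f1 36 36 36 ∥ 5e c9 94 50 de.
Inner hash: sum = 241+54+54+54+94+201+148+80+222 = 1148 → 04 7c.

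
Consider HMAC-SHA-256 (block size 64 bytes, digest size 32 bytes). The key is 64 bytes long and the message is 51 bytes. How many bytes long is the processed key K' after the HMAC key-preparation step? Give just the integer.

Key is 64 ≤ 64 bytes, zero-padded: |K'| = 64.

64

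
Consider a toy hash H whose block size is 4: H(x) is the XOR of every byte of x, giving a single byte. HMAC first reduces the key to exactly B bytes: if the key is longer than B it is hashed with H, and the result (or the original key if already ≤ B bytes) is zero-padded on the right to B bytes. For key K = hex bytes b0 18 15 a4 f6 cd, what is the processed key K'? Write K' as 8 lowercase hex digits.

|K| = 6 > B = 4, so first hash the key.
H(K): XOR b0⊕18⊕15⊕a4⊕f6⊕cd = 22.
Zero-pad H(K) = 22 to 4 bytes: K' = 22 00 00 00.

22000000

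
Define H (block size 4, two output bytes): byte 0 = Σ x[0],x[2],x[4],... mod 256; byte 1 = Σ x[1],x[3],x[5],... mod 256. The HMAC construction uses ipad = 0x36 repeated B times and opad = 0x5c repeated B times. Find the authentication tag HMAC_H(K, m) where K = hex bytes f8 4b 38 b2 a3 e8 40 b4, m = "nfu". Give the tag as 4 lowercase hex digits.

Key hex bytes f8 4b 38 b2 a3 e8 40 b4 is 8 bytes > B = 4, so hash it first: H(key) = 13 99, then zero-pad to 4 bytes: K' = 13 99 00 00.
K' ⊕ ipad = 25 af 36 36.  K' ⊕ opad = 4f c5 5c 5c.
Inner input = (K'⊕ipad) ∥ m = 25 af 36 36 ∥ 6e 66 75.
Inner hash: even-index sum = 318 mod 256 = 62; odd-index sum = 331 mod 256 = 75 → 3e 4b.
Outer input = (K'⊕opad) ∥ inner = 4f c5 5c 5c ∥ 3e 4b.
Outer hash (tag): even-index sum = 233 mod 256 = 233; odd-index sum = 364 mod 256 = 108 → e9 6c.

e96c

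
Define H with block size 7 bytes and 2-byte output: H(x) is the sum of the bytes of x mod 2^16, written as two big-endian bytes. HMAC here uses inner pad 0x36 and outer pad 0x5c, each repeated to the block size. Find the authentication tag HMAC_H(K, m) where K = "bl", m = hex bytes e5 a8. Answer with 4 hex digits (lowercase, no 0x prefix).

Key "bl" = 62 6c is 2 bytes ≤ B = 7; zero-pad to 7 bytes: K' = 62 6c 00 00 00 00 00.
K' ⊕ ipad = 54 5a 36 36 36 36 36.  K' ⊕ opad = 3e 30 5c 5c 5c 5c 5c.
Inner input = (K'⊕ipad) ∥ m = 54 5a 36 36 36 36 36 ∥ e5 a8.
Inner hash: sum = 84+90+54+54+54+54+54+229+168 = 841 → 03 49.
Outer input = (K'⊕opad) ∥ inner = 3e 30 5c 5c 5c 5c 5c ∥ 03 49.
Outer hash (tag): sum = 62+48+92+92+92+92+92+3+73 = 646 → 02 86.

0286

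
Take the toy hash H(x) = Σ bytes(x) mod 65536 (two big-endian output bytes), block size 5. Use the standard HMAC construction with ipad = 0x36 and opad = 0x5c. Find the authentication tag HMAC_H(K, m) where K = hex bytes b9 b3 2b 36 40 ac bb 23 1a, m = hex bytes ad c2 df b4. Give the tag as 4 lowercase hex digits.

02c4

Key hex bytes b9 b3 2b 36 40 ac bb 23 1a is 9 bytes > B = 5, so hash it first: H(key) = 03 b1, then zero-pad to 5 bytes: K' = 03 b1 00 00 00.
K' ⊕ ipad = 35 87 36 36 36.  K' ⊕ opad = 5f ed 5c 5c 5c.
Inner input = (K'⊕ipad) ∥ m = 35 87 36 36 36 ∥ ad c2 df b4.
Inner hash: sum = 53+135+54+54+54+173+194+223+180 = 1120 → 04 60.
Outer input = (K'⊕opad) ∥ inner = 5f ed 5c 5c 5c ∥ 04 60.
Outer hash (tag): sum = 95+237+92+92+92+4+96 = 708 → 02 c4.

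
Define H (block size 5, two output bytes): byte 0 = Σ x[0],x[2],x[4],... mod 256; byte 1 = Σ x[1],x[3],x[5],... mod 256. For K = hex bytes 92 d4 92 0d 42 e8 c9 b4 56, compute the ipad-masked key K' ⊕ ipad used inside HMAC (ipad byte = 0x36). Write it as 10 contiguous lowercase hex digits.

Key hex bytes 92 d4 92 0d 42 e8 c9 b4 56 is 9 bytes > B = 5, so hash it first: H(key) = 85 7d, then zero-pad to 5 bytes: K' = 85 7d 00 00 00.
XOR each byte with 0x36: 85⊕36=b3, 7d⊕36=4b, 00⊕36=36, 00⊕36=36, 00⊕36=36.

b34b363636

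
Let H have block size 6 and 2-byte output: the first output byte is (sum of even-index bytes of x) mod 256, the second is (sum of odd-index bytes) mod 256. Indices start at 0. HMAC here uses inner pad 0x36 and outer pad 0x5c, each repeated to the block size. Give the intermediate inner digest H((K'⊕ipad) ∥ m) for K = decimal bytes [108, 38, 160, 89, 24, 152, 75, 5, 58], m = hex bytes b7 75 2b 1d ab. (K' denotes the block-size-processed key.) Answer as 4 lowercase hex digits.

9828

Key decimal bytes [108, 38, 160, 89, 24, 152, 75, 5, 58] = 6c 26 a0 59 18 98 4b 05 3a is 9 bytes > B = 6, so hash it first: H(key) = a9 1c, then zero-pad to 6 bytes: K' = a9 1c 00 00 00 00.
K' ⊕ ipad = 9f 2a 36 36 36 36.
Inner input = 9f 2a 36 36 36 36 ∥ b7 75 2b 1d ab.
Inner hash: even-index sum = 664 mod 256 = 152; odd-index sum = 296 mod 256 = 40 → 98 28.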